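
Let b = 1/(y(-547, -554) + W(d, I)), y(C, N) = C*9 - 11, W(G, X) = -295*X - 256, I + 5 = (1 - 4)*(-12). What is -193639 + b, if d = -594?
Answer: -2775815066/14335 ≈ -1.9364e+5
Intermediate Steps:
I = 31 (I = -5 + (1 - 4)*(-12) = -5 - 3*(-12) = -5 + 36 = 31)
W(G, X) = -256 - 295*X
y(C, N) = -11 + 9*C (y(C, N) = 9*C - 11 = -11 + 9*C)
b = -1/14335 (b = 1/((-11 + 9*(-547)) + (-256 - 295*31)) = 1/((-11 - 4923) + (-256 - 9145)) = 1/(-4934 - 9401) = 1/(-14335) = -1/14335 ≈ -6.9759e-5)
-193639 + b = -193639 - 1/14335 = -2775815066/14335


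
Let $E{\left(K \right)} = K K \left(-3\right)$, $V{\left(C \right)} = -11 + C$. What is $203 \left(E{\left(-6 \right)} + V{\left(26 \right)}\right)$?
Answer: $-18879$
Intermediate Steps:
$E{\left(K \right)} = - 3 K^{2}$ ($E{\left(K \right)} = K^{2} \left(-3\right) = - 3 K^{2}$)
$203 \left(E{\left(-6 \right)} + V{\left(26 \right)}\right) = 203 \left(- 3 \left(-6\right)^{2} + \left(-11 + 26\right)\right) = 203 \left(\left(-3\right) 36 + 15\right) = 203 \left(-108 + 15\right) = 203 \left(-93\right) = -18879$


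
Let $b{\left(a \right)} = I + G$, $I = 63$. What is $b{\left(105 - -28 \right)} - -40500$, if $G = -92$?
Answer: $40471$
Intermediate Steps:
$b{\left(a \right)} = -29$ ($b{\left(a \right)} = 63 - 92 = -29$)
$b{\left(105 - -28 \right)} - -40500 = -29 - -40500 = -29 + 40500 = 40471$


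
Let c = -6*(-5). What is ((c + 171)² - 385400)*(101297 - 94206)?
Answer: -2446387909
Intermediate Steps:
c = 30
((c + 171)² - 385400)*(101297 - 94206) = ((30 + 171)² - 385400)*(101297 - 94206) = (201² - 385400)*7091 = (40401 - 385400)*7091 = -344999*7091 = -2446387909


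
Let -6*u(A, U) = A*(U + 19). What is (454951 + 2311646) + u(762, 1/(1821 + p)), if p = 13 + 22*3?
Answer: 5251949473/1900 ≈ 2.7642e+6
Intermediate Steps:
p = 79 (p = 13 + 66 = 79)
u(A, U) = -A*(19 + U)/6 (u(A, U) = -A*(U + 19)/6 = -A*(19 + U)/6)
(454951 + 2311646) + u(762, 1/(1821 + p)) = (454951 + 2311646) - 1/6*762*(19 + 1/(1821 + 79)) = 2766597 - 1/6*762*(19 + 1/1900) = 2766597 - 1/6*762*36101/1900 = 2766597 - 4584827/1900 = 5251949473/1900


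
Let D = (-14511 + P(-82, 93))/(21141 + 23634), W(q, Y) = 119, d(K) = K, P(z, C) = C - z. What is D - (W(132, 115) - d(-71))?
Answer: -8521586/44775 ≈ -190.32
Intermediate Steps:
D = -14336/44775 (D = (-14511 + (93 - 1*(-82)))/(21141 + 23634) = (-14511 + (93 + 82))/44775 = (-14511 + 175)*(1/44775) = -14336*1/44775 = -14336/44775 ≈ -0.32018)
D - (W(132, 115) - d(-71)) = -14336/44775 - (119 - 1*(-71)) = -14336/44775 - (119 + 71) = -14336/44775 - 1*190 = -14336/44775 - 190 = -8521586/44775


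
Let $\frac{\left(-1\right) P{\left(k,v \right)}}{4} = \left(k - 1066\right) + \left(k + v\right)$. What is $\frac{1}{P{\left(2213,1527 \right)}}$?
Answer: $- \frac{1}{19548} \approx -5.1156 \cdot 10^{-5}$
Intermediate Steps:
$P{\left(k,v \right)} = 4264 - 8 k - 4 v$ ($P{\left(k,v \right)} = - 4 \left(\left(k - 1066\right) + \left(k + v\right)\right) = - 4 \left(\left(-1066 + k\right) + \left(k + v\right)\right) = - 4 \left(-1066 + v + 2 k\right) = 4264 - 8 k - 4 v$)
$\frac{1}{P{\left(2213,1527 \right)}} = \frac{1}{4264 - 17704 - 6108} = \frac{1}{-19548} = - \frac{1}{19548}$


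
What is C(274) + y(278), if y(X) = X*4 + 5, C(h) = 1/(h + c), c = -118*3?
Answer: 89359/80 ≈ 1117.0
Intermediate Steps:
c = -354
C(h) = 1/(-354 + h) (C(h) = 1/(h - 354) = 1/(-354 + h))
y(X) = 5 + 4*X (y(X) = 4*X + 5 = 5 + 4*X)
C(274) + y(278) = 1/(-354 + 274) + (5 + 4*278) = 1/(-80) + (5 + 1112) = -1/80 + 1117 = 89359/80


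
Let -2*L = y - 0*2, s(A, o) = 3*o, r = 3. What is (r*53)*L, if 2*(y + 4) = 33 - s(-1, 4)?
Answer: -2067/4 ≈ -516.75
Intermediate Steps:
y = 13/2 (y = -4 + (33 - 3*4)/2 = -4 + (33 - 1*12)/2 = -4 + (33 - 12)/2 = -4 + (½)*21 = -4 + 21/2 = 13/2 ≈ 6.5000)
L = -13/4 (L = -(13/2 - 0*2)/2 = -(13/2 - 1*0)/2 = -(13/2 + 0)/2 = -½*13/2 = -13/4 ≈ -3.2500)
(r*53)*L = (3*53)*(-13/4) = 159*(-13/4) = -2067/4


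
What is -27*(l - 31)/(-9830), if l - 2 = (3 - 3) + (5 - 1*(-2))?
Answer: -297/4915 ≈ -0.060427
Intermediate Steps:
l = 9 (l = 2 + ((3 - 3) + (5 - 1*(-2))) = 2 + (0 + (5 + 2)) = 2 + (0 + 7) = 2 + 7 = 9)
-27*(l - 31)/(-9830) = -27*(9 - 31)/(-9830) = -27*(-22)*(-1/9830) = 594*(-1/9830) = -297/4915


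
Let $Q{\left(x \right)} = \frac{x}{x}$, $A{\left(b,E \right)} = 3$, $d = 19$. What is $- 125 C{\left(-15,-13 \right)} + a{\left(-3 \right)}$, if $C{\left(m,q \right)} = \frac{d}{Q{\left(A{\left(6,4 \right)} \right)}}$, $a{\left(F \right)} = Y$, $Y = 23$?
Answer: $-2352$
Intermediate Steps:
$Q{\left(x \right)} = 1$
$a{\left(F \right)} = 23$
$C{\left(m,q \right)} = 19$ ($C{\left(m,q \right)} = \frac{19}{1} = 19 \cdot 1 = 19$)
$- 125 C{\left(-15,-13 \right)} + a{\left(-3 \right)} = \left(-125\right) 19 + 23 = -2375 + 23 = -2352$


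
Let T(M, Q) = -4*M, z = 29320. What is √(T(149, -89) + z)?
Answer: 2*√7181 ≈ 169.48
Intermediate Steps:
√(T(149, -89) + z) = √(-4*149 + 29320) = √(-596 + 29320) = √28724 = 2*√7181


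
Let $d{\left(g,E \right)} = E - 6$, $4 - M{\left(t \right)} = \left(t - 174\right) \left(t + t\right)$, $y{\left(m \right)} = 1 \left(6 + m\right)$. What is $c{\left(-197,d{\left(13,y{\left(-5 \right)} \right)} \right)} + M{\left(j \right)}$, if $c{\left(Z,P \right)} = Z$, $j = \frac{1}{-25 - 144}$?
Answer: $- \frac{5571087}{28561} \approx -195.06$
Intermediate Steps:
$y{\left(m \right)} = 6 + m$
$j = - \frac{1}{169}$ ($j = \frac{1}{-169} = - \frac{1}{169} \approx -0.0059172$)
$M{\left(t \right)} = 4 - 2 t \left(-174 + t\right)$ ($M{\left(t \right)} = 4 - \left(t - 174\right) \left(t + t\right) = 4 - \left(-174 + t\right) 2 t = 4 - 2 t \left(-174 + t\right)$)
$d{\left(g,E \right)} = -6 + E$
$c{\left(-197,d{\left(13,y{\left(-5 \right)} \right)} \right)} + M{\left(j \right)} = -197 + \left(4 - 2 \left(- \frac{1}{169}\right)^{2} + 348 \left(- \frac{1}{169}\right)\right) = -197 - - \frac{55430}{28561} = -197 + \frac{55430}{28561} = - \frac{5571087}{28561}$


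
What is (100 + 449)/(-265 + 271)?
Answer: 183/2 ≈ 91.500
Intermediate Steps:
(100 + 449)/(-265 + 271) = 549/6 = 549*(⅙) = 183/2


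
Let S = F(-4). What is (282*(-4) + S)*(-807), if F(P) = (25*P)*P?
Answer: 587496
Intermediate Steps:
F(P) = 25*P²
S = 400 (S = 25*(-4)² = 25*16 = 400)
(282*(-4) + S)*(-807) = (282*(-4) + 400)*(-807) = (-1128 + 400)*(-807) = -728*(-807) = 587496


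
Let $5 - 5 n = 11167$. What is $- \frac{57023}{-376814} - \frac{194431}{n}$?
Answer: $\frac{91739526224}{1051499467} \approx 87.246$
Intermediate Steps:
$n = - \frac{11162}{5}$ ($n = 1 - \frac{11167}{5} = - \frac{11162}{5} \approx -2232.4$)
$- \frac{57023}{-376814} - \frac{194431}{n} = - \frac{57023}{-376814} - \frac{194431}{- \frac{11162}{5}} = \left(-57023\right) \left(- \frac{1}{376814}\right) - - \frac{972155}{11162} = \frac{57023}{376814} + \frac{972155}{11162} = \frac{91739526224}{1051499467}$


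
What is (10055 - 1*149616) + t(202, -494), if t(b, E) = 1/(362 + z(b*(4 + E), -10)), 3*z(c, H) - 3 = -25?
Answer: -148492901/1064 ≈ -1.3956e+5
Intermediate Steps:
z(c, H) = -22/3 (z(c, H) = 1 + (1/3)*(-25) = 1 - 25/3 = -22/3)
t(b, E) = 3/1064 (t(b, E) = 1/(362 - 22/3) = 1/(1064/3) = 3/1064)
(10055 - 1*149616) + t(202, -494) = (10055 - 1*149616) + 3/1064 = (10055 - 149616) + 3/1064 = -139561 + 3/1064 = -148492901/1064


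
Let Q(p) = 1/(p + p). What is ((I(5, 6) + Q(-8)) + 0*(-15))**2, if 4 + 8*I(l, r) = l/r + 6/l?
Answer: 1369/14400 ≈ 0.095069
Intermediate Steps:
I(l, r) = -1/2 + 3/(4*l) + l/(8*r) (I(l, r) = -1/2 + (l/r + 6/l)/8 = -1/2 + (6/l + l/r)/8 = -1/2 + (3/(4*l) + l/(8*r)) = -1/2 + 3/(4*l) + l/(8*r))
Q(p) = 1/(2*p)
((I(5, 6) + Q(-8)) + 0*(-15))**2 = (((-1/2 + (3/4)/5 + (1/8)*5/6) + (1/2)/(-8)) + 0*(-15))**2 = (((-1/2 + (3/4)*(1/5) + (1/8)*5*(1/6)) + (1/2)*(-1/8)) + 0)**2 = (((-1/2 + 3/20 + 5/48) - 1/16) + 0)**2 = ((-59/240 - 1/16) + 0)**2 = (-37/120 + 0)**2 = (-37/120)**2 = 1369/14400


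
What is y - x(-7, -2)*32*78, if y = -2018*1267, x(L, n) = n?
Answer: -2551814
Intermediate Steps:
y = -2556806
y - x(-7, -2)*32*78 = -2556806 - (-2*32)*78 = -2556806 - (-64)*78 = -2556806 - 1*(-4992) = -2556806 + 4992 = -2551814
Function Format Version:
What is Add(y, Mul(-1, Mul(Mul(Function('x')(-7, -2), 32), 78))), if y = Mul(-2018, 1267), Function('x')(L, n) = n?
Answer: -2551814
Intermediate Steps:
y = -2556806
Add(y, Mul(-1, Mul(Mul(Function('x')(-7, -2), 32), 78))) = Add(-2556806, Mul(-1, Mul(Mul(-2, 32), 78))) = Add(-2556806, Mul(-1, Mul(-64, 78))) = Add(-2556806, Mul(-1, -4992)) = Add(-2556806, 4992) = -2551814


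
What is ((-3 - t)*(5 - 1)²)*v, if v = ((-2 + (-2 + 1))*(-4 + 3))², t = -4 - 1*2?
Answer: 432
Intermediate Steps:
t = -6 (t = -4 - 2 = -6)
v = 9 (v = ((-2 - 1)*(-1))² = (-3*(-1))² = 3² = 9)
((-3 - t)*(5 - 1)²)*v = ((-3 - 1*(-6))*(5 - 1)²)*9 = ((-3 + 6)*4²)*9 = (3*16)*9 = 48*9 = 432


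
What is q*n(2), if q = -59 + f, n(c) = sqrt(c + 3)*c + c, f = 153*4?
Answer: 1106 + 1106*sqrt(5) ≈ 3579.1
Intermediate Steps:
f = 612
n(c) = c + c*sqrt(3 + c) (n(c) = sqrt(3 + c)*c + c = c*sqrt(3 + c) + c = c + c*sqrt(3 + c))
q = 553 (q = -59 + 612 = 553)
q*n(2) = 553*(2*(1 + sqrt(3 + 2))) = 553*(2*(1 + sqrt(5))) = 553*(2 + 2*sqrt(5)) = 1106 + 1106*sqrt(5)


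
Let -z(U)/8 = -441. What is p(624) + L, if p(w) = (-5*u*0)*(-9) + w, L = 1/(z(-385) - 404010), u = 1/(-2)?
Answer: 249900767/400482 ≈ 624.00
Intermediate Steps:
u = -½ ≈ -0.50000
z(U) = 3528 (z(U) = -8*(-441) = 3528)
L = -1/400482 (L = 1/(3528 - 404010) = 1/(-400482) = -1/400482 ≈ -2.4970e-6)
p(w) = w (p(w) = (-5*(-½)*0)*(-9) + w = ((5/2)*0)*(-9) + w = 0*(-9) + w = 0 + w = w)
p(624) + L = 624 - 1/400482 = 249900767/400482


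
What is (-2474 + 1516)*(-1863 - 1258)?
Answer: 2989918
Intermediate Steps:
(-2474 + 1516)*(-1863 - 1258) = -958*(-3121) = 2989918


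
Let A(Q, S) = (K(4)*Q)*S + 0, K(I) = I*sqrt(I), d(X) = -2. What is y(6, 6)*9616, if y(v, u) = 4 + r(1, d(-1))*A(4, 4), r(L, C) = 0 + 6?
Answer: 7423552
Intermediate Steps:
K(I) = I**(3/2)
A(Q, S) = 8*Q*S (A(Q, S) = (4**(3/2)*Q)*S + 0 = (8*Q)*S + 0 = 8*Q*S + 0 = 8*Q*S)
r(L, C) = 6
y(v, u) = 772 (y(v, u) = 4 + 6*(8*4*4) = 4 + 6*128 = 4 + 768 = 772)
y(6, 6)*9616 = 772*9616 = 7423552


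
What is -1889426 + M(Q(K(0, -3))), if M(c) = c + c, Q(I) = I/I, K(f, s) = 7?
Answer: -1889424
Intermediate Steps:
Q(I) = 1
M(c) = 2*c
-1889426 + M(Q(K(0, -3))) = -1889426 + 2*1 = -1889426 + 2 = -1889424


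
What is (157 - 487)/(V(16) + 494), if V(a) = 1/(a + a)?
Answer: -10560/15809 ≈ -0.66797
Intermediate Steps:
V(a) = 1/(2*a)
(157 - 487)/(V(16) + 494) = (157 - 487)/((½)/16 + 494) = -330/((½)*(1/16) + 494) = -330/(1/32 + 494) = -330/15809/32 = -330*32/15809 = -10560/15809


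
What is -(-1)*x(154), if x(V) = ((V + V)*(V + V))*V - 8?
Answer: 14609048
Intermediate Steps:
x(V) = -8 + 4*V**3 (x(V) = ((2*V)*(2*V))*V - 8 = (4*V**2)*V - 8 = 4*V**3 - 8 = -8 + 4*V**3)
-(-1)*x(154) = -(-1)*(-8 + 4*154**3) = -(-1)*(-8 + 4*3652264) = -(-1)*(-8 + 14609056) = -(-1)*14609048 = -1*(-14609048) = 14609048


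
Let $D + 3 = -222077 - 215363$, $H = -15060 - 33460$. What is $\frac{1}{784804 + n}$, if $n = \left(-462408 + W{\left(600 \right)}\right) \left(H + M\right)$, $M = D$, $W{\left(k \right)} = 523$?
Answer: $\frac{1}{224459805059} \approx 4.4551 \cdot 10^{-12}$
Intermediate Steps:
$H = -48520$
$D = -437443$ ($D = -3 - 437440 = -437443$)
$M = -437443$
$n = 224459020255$ ($n = \left(-462408 + 523\right) \left(-48520 - 437443\right) = \left(-461885\right) \left(-485963\right) = 224459020255$)
$\frac{1}{784804 + n} = \frac{1}{784804 + 224459020255} = \frac{1}{224459805059}$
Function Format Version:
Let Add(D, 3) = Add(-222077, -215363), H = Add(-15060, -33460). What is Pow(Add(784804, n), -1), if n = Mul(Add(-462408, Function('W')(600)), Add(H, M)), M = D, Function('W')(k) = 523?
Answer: Rational(1, 224459805059) ≈ 4.4551e-12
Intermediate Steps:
H = -48520
D = -437443 (D = Add(-3, Add(-222077, -215363)) = Add(-3, -437440) = -437443)
M = -437443
n = 224459020255 (n = Mul(Add(-462408, 523), Add(-48520, -437443)) = Mul(-461885, -485963) = 224459020255)
Pow(Add(784804, n), -1) = Pow(Add(784804, 224459020255), -1) = Pow(224459805059, -1) = Rational(1, 224459805059)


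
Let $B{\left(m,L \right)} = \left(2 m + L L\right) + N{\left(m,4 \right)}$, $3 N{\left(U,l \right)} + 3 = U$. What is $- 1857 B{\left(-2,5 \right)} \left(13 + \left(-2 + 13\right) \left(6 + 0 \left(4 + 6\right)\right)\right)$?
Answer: $-2836258$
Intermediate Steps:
$N{\left(U,l \right)} = -1 + \frac{U}{3}$
$B{\left(m,L \right)} = -1 + L^{2} + \frac{7 m}{3}$ ($B{\left(m,L \right)} = \left(2 m + L L\right) + \left(-1 + \frac{m}{3}\right) = \left(2 m + L^{2}\right) + \left(-1 + \frac{m}{3}\right) = \left(L^{2} + 2 m\right) + \left(-1 + \frac{m}{3}\right) = -1 + L^{2} + \frac{7 m}{3}$)
$- 1857 B{\left(-2,5 \right)} \left(13 + \left(-2 + 13\right) \left(6 + 0 \left(4 + 6\right)\right)\right) = - 1857 \left(-1 + 5^{2} + \frac{7}{3} \left(-2\right)\right) \left(13 + \left(-2 + 13\right) \left(6 + 0 \left(4 + 6\right)\right)\right) = - 1857 \left(-1 + 25 - \frac{14}{3}\right) \left(13 + 11 \left(6 + 0 \cdot 10\right)\right) = - 1857 \frac{58 \left(13 + 11 \left(6 + 0\right)\right)}{3} = - 1857 \frac{58 \left(13 + 11 \cdot 6\right)}{3} = - 1857 \frac{58 \left(13 + 66\right)}{3} = - 1857 \cdot \frac{58}{3} \cdot 79 = \left(-1857\right) \frac{4582}{3} = -2836258$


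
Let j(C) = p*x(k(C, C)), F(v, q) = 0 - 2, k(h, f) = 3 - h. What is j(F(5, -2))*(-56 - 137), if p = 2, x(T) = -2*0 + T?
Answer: -1930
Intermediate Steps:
x(T) = T (x(T) = 0 + T = T)
F(v, q) = -2
j(C) = 6 - 2*C (j(C) = 2*(3 - C) = 6 - 2*C)
j(F(5, -2))*(-56 - 137) = (6 - 2*(-2))*(-56 - 137) = (6 + 4)*(-193) = 10*(-193) = -1930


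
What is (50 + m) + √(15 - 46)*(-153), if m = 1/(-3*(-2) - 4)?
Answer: 101/2 - 153*I*√31 ≈ 50.5 - 851.87*I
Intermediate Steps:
m = ½ (m = 1/(6 - 4) = 1/2 = ½ ≈ 0.50000)
(50 + m) + √(15 - 46)*(-153) = (50 + ½) + √(15 - 46)*(-153) = 101/2 + √(-31)*(-153) = 101/2 + (I*√31)*(-153) = 101/2 - 153*I*√31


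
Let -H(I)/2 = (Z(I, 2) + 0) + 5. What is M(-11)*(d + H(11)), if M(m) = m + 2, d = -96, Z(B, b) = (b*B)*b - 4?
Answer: 1674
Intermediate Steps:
Z(B, b) = -4 + B*b² (Z(B, b) = (B*b)*b - 4 = B*b² - 4 = -4 + B*b²)
H(I) = -2 - 8*I (H(I) = -2*(((-4 + I*2²) + 0) + 5) = -2*(((-4 + I*4) + 0) + 5) = -2*(((-4 + 4*I) + 0) + 5) = -2*((-4 + 4*I) + 5) = -2*(1 + 4*I) = -2 - 8*I)
M(m) = 2 + m
M(-11)*(d + H(11)) = (2 - 11)*(-96 + (-2 - 8*11)) = -9*(-96 + (-2 - 88)) = -9*(-96 - 90) = -9*(-186) = 1674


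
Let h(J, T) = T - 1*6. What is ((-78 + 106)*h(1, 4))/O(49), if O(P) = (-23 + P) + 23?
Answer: -8/7 ≈ -1.1429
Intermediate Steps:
h(J, T) = -6 + T (h(J, T) = T - 6 = -6 + T)
O(P) = P
((-78 + 106)*h(1, 4))/O(49) = ((-78 + 106)*(-6 + 4))/49 = (28*(-2))*(1/49) = -56*1/49 = -8/7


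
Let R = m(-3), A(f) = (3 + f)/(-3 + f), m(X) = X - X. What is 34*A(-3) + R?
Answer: 0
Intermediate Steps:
m(X) = 0
A(f) = (3 + f)/(-3 + f)
R = 0
34*A(-3) + R = 34*((3 - 3)/(-3 - 3)) + 0 = 34*(0/(-6)) + 0 = 34*(-⅙*0) + 0 = 34*0 + 0 = 0 + 0 = 0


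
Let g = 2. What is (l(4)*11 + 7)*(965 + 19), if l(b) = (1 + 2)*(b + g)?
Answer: 201720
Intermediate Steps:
l(b) = 6 + 3*b (l(b) = (1 + 2)*(b + 2) = 3*(2 + b) = 6 + 3*b)
(l(4)*11 + 7)*(965 + 19) = ((6 + 3*4)*11 + 7)*(965 + 19) = ((6 + 12)*11 + 7)*984 = (18*11 + 7)*984 = (198 + 7)*984 = 205*984 = 201720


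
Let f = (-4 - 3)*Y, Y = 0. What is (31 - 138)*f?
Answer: 0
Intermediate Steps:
f = 0 (f = (-4 - 3)*0 = -7*0 = 0)
(31 - 138)*f = (31 - 138)*0 = -107*0 = 0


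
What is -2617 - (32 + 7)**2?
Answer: -4138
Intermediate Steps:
-2617 - (32 + 7)**2 = -2617 - 1*39**2 = -2617 - 1*1521 = -2617 - 1521 = -4138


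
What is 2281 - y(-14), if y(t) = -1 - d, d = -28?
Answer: 2254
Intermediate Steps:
y(t) = 27 (y(t) = -1 - 1*(-28) = -1 + 28 = 27)
2281 - y(-14) = 2281 - 1*27 = 2281 - 27 = 2254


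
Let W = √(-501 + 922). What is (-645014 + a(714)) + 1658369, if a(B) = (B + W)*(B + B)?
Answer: 2032947 + 1428*√421 ≈ 2.0622e+6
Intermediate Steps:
W = √421 ≈ 20.518
a(B) = 2*B*(B + √421) (a(B) = (B + √421)*(B + B) = (B + √421)*(2*B) = 2*B*(B + √421))
(-645014 + a(714)) + 1658369 = (-645014 + 2*714*(714 + √421)) + 1658369 = (-645014 + (1019592 + 1428*√421)) + 1658369 = (374578 + 1428*√421) + 1658369 = 2032947 + 1428*√421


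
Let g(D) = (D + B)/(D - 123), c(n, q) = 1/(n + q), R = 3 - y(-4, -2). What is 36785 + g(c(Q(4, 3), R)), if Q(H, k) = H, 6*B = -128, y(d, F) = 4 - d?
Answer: 13684087/372 ≈ 36785.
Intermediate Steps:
B = -64/3 (B = (⅙)*(-128) = -64/3 ≈ -21.333)
R = -5 (R = 3 - (4 - 1*(-4)) = 3 - (4 + 4) = 3 - 1*8 = 3 - 8 = -5)
g(D) = (-64/3 + D)/(-123 + D) (g(D) = (D - 64/3)/(D - 123) = (-64/3 + D)/(-123 + D))
36785 + g(c(Q(4, 3), R)) = 36785 + (-64/3 + 1/(4 - 5))/(-123 + 1/(4 - 5)) = 36785 + (-64/3 + 1/(-1))/(-123 + 1/(-1)) = 36785 + (-64/3 - 1)/(-123 - 1) = 36785 - 67/3/(-124) = 36785 - 1/124*(-67/3) = 36785 + 67/372 = 13684087/372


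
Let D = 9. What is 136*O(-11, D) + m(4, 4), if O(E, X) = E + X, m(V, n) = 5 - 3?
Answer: -270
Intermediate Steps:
m(V, n) = 2
136*O(-11, D) + m(4, 4) = 136*(-11 + 9) + 2 = 136*(-2) + 2 = -272 + 2 = -270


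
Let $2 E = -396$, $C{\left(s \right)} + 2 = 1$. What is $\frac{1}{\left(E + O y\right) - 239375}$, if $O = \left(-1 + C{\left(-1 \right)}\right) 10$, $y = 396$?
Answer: $- \frac{1}{247493} \approx -4.0405 \cdot 10^{-6}$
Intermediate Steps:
$C{\left(s \right)} = -1$ ($C{\left(s \right)} = -2 + 1 = -1$)
$O = -20$ ($O = \left(-1 - 1\right) 10 = \left(-2\right) 10 = -20$)
$E = -198$ ($E = \frac{1}{2} \left(-396\right) = -198$)
$\frac{1}{\left(E + O y\right) - 239375} = \frac{1}{\left(-198 - 7920\right) - 239375} = \frac{1}{-8118 - 239375} = \frac{1}{-247493} = - \frac{1}{247493}$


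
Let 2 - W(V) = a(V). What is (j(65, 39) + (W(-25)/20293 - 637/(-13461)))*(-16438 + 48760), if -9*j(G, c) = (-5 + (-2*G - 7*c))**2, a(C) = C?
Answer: -7776410628569840/13007813 ≈ -5.9783e+8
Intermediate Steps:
W(V) = 2 - V
j(G, c) = -(-5 - 7*c - 2*G)**2/9 (j(G, c) = -(-5 + (-2*G - 7*c))**2/9 = -(-5 + (-7*c - 2*G))**2/9 = -(-5 - 7*c - 2*G)**2/9)
(j(65, 39) + (W(-25)/20293 - 637/(-13461)))*(-16438 + 48760) = (-(5 + 2*65 + 7*39)**2/9 + ((2 - 1*(-25))/20293 - 637/(-13461)))*(-16438 + 48760) = (-(5 + 130 + 273)**2/9 + ((2 + 25)*(1/20293) - 637*(-1/13461)))*32322 = (-1/9*408**2 + (27*(1/20293) + 91/1923))*32322 = (-1/9*166464 + (27/20293 + 91/1923))*32322 = (-18496 + 1898584/39023439)*32322 = -721775629160/39023439*32322 = -7776410628569840/13007813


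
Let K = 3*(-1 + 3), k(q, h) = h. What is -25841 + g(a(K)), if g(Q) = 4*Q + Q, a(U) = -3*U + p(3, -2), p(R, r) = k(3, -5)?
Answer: -25956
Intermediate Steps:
p(R, r) = -5
K = 6 (K = 3*2 = 6)
a(U) = -5 - 3*U (a(U) = -3*U - 5 = -5 - 3*U)
g(Q) = 5*Q
-25841 + g(a(K)) = -25841 + 5*(-5 - 3*6) = -25841 + 5*(-5 - 18) = -25841 + 5*(-23) = -25841 - 115 = -25956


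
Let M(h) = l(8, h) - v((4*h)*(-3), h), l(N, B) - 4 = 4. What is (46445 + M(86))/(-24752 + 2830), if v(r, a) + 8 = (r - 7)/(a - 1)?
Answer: -1975112/931685 ≈ -2.1199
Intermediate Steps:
v(r, a) = -8 + (-7 + r)/(-1 + a) (v(r, a) = -8 + (r - 7)/(a - 1) = -8 + (-7 + r)/(-1 + a))
l(N, B) = 8 (l(N, B) = 4 + 4 = 8)
M(h) = 8 - (1 - 20*h)/(-1 + h) (M(h) = 8 - (1 + (4*h)*(-3) - 8*h)/(-1 + h) = 8 - (1 - 12*h - 8*h)/(-1 + h) = 8 - (1 - 20*h)/(-1 + h))
(46445 + M(86))/(-24752 + 2830) = (46445 + (-9 + 28*86)/(-1 + 86))/(-24752 + 2830) = (46445 + (-9 + 2408)/85)/(-21922) = (46445 + (1/85)*2399)*(-1/21922) = (46445 + 2399/85)*(-1/21922) = (3950224/85)*(-1/21922) = -1975112/931685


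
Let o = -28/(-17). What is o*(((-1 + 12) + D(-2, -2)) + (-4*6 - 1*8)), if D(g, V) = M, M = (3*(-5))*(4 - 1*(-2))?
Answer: -3108/17 ≈ -182.82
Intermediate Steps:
M = -90 (M = -15*(4 + 2) = -15*6 = -90)
D(g, V) = -90
o = 28/17 (o = -28*(-1/17) = 28/17 ≈ 1.6471)
o*(((-1 + 12) + D(-2, -2)) + (-4*6 - 1*8)) = 28*(((-1 + 12) - 90) + (-4*6 - 1*8))/17 = 28*((11 - 90) + (-24 - 8))/17 = 28*(-79 - 32)/17 = (28/17)*(-111) = -3108/17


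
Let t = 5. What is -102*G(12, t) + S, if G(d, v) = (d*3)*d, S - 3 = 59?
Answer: -44002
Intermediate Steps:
S = 62 (S = 3 + 59 = 62)
G(d, v) = 3*d² (G(d, v) = (3*d)*d = 3*d²)
-102*G(12, t) + S = -306*12² + 62 = -306*144 + 62 = -102*432 + 62 = -44064 + 62 = -44002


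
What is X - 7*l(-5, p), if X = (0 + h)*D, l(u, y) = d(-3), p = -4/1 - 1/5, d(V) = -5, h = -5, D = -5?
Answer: 60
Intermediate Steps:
p = -21/5 (p = -4*1 - 1*⅕ = -4 - ⅕ = -21/5 ≈ -4.2000)
l(u, y) = -5
X = 25 (X = (0 - 5)*(-5) = -5*(-5) = 25)
X - 7*l(-5, p) = 25 - 7*(-5) = 25 + 35 = 60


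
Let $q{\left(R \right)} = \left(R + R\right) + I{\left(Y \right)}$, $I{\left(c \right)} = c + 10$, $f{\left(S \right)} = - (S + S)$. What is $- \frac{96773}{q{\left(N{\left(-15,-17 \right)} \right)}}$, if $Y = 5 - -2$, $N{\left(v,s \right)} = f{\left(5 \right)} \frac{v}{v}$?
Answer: $\frac{96773}{3} \approx 32258.0$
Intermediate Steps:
$f{\left(S \right)} = - 2 S$
$N{\left(v,s \right)} = -10$ ($N{\left(v,s \right)} = \left(-2\right) 5 \frac{v}{v} = \left(-10\right) 1 = -10$)
$Y = 7$ ($Y = 5 + 2 = 7$)
$I{\left(c \right)} = 10 + c$
$q{\left(R \right)} = 17 + 2 R$ ($q{\left(R \right)} = \left(R + R\right) + \left(10 + 7\right) = 2 R + 17 = 17 + 2 R$)
$- \frac{96773}{q{\left(N{\left(-15,-17 \right)} \right)}} = - \frac{96773}{17 + 2 \left(-10\right)} = - \frac{96773}{17 - 20} = - \frac{96773}{-3} = \left(-96773\right) \left(- \frac{1}{3}\right) = \frac{96773}{3}$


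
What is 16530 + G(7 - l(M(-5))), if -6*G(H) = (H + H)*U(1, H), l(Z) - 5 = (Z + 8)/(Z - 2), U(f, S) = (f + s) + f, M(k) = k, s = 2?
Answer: 347062/21 ≈ 16527.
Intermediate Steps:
U(f, S) = 2 + 2*f (U(f, S) = (f + 2) + f = (2 + f) + f = 2 + 2*f)
l(Z) = 5 + (8 + Z)/(-2 + Z) (l(Z) = 5 + (Z + 8)/(Z - 2) = 5 + (8 + Z)/(-2 + Z))
G(H) = -4*H/3 (G(H) = -(H + H)*(2 + 2*1)/6 = -2*H*(2 + 2)/6 = -2*H*4/6 = -4*H/3)
16530 + G(7 - l(M(-5))) = 16530 - 4*(7 - 2*(-1 + 3*(-5))/(-2 - 5))/3 = 16530 - 4*(7 - 2*(-1 - 15)/(-7))/3 = 16530 - 4*(7 - 2*(-1)*(-16)/7)/3 = 16530 - 4*(7 - 1*32/7)/3 = 16530 - 4*(7 - 32/7)/3 = 16530 - 4/3*17/7 = 16530 - 68/21 = 347062/21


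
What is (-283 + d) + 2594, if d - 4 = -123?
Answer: 2192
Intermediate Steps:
d = -119 (d = 4 - 123 = -119)
(-283 + d) + 2594 = (-283 - 119) + 2594 = -402 + 2594 = 2192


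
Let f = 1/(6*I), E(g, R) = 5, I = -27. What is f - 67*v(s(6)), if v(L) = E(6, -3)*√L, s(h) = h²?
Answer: -325621/162 ≈ -2010.0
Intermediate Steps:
f = -1/162 (f = 1/(6*(-27)) = 1/(-162) = -1/162 ≈ -0.0061728)
v(L) = 5*√L
f - 67*v(s(6)) = -1/162 - 335*√(6²) = -1/162 - 335*√36 = -1/162 - 335*6 = -1/162 - 67*30 = -1/162 - 2010 = -325621/162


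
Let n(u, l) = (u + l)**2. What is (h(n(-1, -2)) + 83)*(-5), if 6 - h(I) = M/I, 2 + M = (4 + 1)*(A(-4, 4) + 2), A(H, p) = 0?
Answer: -3965/9 ≈ -440.56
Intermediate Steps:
n(u, l) = (l + u)**2
M = 8 (M = -2 + (4 + 1)*(0 + 2) = -2 + 5*2 = -2 + 10 = 8)
h(I) = 6 - 8/I
(h(n(-1, -2)) + 83)*(-5) = ((6 - 8/(-2 - 1)**2) + 83)*(-5) = ((6 - 8/((-3)**2)) + 83)*(-5) = ((6 - 8/9) + 83)*(-5) = (46/9 + 83)*(-5) = (793/9)*(-5) = -3965/9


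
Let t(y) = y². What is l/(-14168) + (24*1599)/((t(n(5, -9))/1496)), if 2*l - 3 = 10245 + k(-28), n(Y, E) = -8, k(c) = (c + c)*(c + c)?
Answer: 453901495/506 ≈ 8.9704e+5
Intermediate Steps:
k(c) = 4*c² (k(c) = (2*c)*(2*c) = 4*c²)
l = 6692 (l = 3/2 + (10245 + 4*(-28)²)/2 = 3/2 + (10245 + 4*784)/2 = 3/2 + (10245 + 3136)/2 = 3/2 + (½)*13381 = 3/2 + 13381/2 = 6692)
l/(-14168) + (24*1599)/((t(n(5, -9))/1496)) = 6692/(-14168) + (24*1599)/(((-8)²/1496)) = 6692*(-1/14168) + 38376/((64*(1/1496))) = -239/506 + 38376/(8/187) = -239/506 + 38376*(187/8) = -239/506 + 897039 = 453901495/506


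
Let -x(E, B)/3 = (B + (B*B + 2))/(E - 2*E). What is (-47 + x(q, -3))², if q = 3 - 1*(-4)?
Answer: 93025/49 ≈ 1898.5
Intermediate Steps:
q = 7 (q = 3 + 4 = 7)
x(E, B) = 3*(2 + B + B²)/E (x(E, B) = -3*(B + (B*B + 2))/(E - 2*E) = -3*(B + (B² + 2))/((-E)) = -3*(B + (2 + B²))*(-1/E) = -3*(2 + B + B²)*(-1/E) = -(-3)*(2 + B + B²)/E = 3*(2 + B + B²)/E)
(-47 + x(q, -3))² = (-47 + 3*(2 - 3 + (-3)²)/7)² = (-47 + 3*(⅐)*(2 - 3 + 9))² = (-47 + 3*(⅐)*8)² = (-47 + 24/7)² = (-305/7)² = 93025/49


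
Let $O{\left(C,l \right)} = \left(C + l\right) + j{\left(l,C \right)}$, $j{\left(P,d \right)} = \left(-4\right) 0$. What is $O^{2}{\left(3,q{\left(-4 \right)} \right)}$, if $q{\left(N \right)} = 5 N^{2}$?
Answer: $6889$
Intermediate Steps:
$j{\left(P,d \right)} = 0$
$O{\left(C,l \right)} = C + l$ ($O{\left(C,l \right)} = \left(C + l\right) + 0 = C + l$)
$O^{2}{\left(3,q{\left(-4 \right)} \right)} = \left(3 + 5 \left(-4\right)^{2}\right)^{2} = \left(3 + 5 \cdot 16\right)^{2} = \left(3 + 80\right)^{2} = 83^{2} = 6889$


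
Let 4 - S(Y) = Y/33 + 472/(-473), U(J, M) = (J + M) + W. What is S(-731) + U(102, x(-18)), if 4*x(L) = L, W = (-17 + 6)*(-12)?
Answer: 728371/2838 ≈ 256.65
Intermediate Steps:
W = 132 (W = -11*(-12) = 132)
x(L) = L/4
U(J, M) = 132 + J + M (U(J, M) = (J + M) + 132 = 132 + J + M)
S(Y) = 2364/473 - Y/33 (S(Y) = 4 - (Y/33 + 472/(-473)) = 4 - (Y*(1/33) + 472*(-1/473)) = 4 - (Y/33 - 472/473) = 4 - (-472/473 + Y/33) = 4 + (472/473 - Y/33) = 2364/473 - Y/33)
S(-731) + U(102, x(-18)) = (2364/473 - 1/33*(-731)) + (132 + 102 + (¼)*(-18)) = (2364/473 + 731/33) + (132 + 102 - 9/2) = 38525/1419 + 459/2 = 728371/2838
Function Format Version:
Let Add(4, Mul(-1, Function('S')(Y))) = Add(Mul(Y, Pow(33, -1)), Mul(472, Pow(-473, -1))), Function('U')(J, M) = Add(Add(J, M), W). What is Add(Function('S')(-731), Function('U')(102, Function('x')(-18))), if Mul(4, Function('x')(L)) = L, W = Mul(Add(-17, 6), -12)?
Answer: Rational(728371, 2838) ≈ 256.65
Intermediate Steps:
W = 132 (W = Mul(-11, -12) = 132)
Function('x')(L) = Mul(Rational(1, 4), L)
Function('U')(J, M) = Add(132, J, M) (Function('U')(J, M) = Add(Add(J, M), 132) = Add(132, J, M))
Function('S')(Y) = Add(Rational(2364, 473), Mul(Rational(-1, 33), Y)) (Function('S')(Y) = Add(4, Mul(-1, Add(Mul(Y, Pow(33, -1)), Mul(472, Pow(-473, -1))))) = Add(4, Mul(-1, Add(Mul(Y, Rational(1, 33)), Mul(472, Rational(-1, 473))))) = Add(4, Mul(-1, Add(Mul(Rational(1, 33), Y), Rational(-472, 473)))) = Add(4, Mul(-1, Add(Rational(-472, 473), Mul(Rational(1, 33), Y)))) = Add(4, Add(Rational(472, 473), Mul(Rational(-1, 33), Y))) = Add(Rational(2364, 473), Mul(Rational(-1, 33), Y)))
Add(Function('S')(-731), Function('U')(102, Function('x')(-18))) = Add(Add(Rational(2364, 473), Mul(Rational(-1, 33), -731)), Add(132, 102, Mul(Rational(1, 4), -18))) = Add(Add(Rational(2364, 473), Rational(731, 33)), Add(132, 102, Rational(-9, 2))) = Add(Rational(38525, 1419), Rational(459, 2)) = Rational(728371, 2838)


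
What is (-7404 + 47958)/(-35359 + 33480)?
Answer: -40554/1879 ≈ -21.583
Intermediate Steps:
(-7404 + 47958)/(-35359 + 33480) = 40554/(-1879) = 40554*(-1/1879) = -40554/1879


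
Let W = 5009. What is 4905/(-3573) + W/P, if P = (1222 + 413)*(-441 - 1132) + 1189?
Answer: -1403001543/1020554402 ≈ -1.3747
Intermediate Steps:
P = -2570666 (P = 1635*(-1573) + 1189 = -2571855 + 1189 = -2570666)
4905/(-3573) + W/P = 4905/(-3573) + 5009/(-2570666) = 4905*(-1/3573) + 5009*(-1/2570666) = -545/397 - 5009/2570666 = -1403001543/1020554402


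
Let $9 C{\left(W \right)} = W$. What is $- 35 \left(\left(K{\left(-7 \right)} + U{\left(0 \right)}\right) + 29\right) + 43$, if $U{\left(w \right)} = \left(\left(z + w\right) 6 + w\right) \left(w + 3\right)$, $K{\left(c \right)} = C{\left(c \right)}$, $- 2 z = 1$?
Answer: $- \frac{5668}{9} \approx -629.78$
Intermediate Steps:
$z = - \frac{1}{2}$ ($z = \left(- \frac{1}{2}\right) 1 = - \frac{1}{2} \approx -0.5$)
$C{\left(W \right)} = \frac{W}{9}$
$K{\left(c \right)} = \frac{c}{9}$
$U{\left(w \right)} = \left(-3 + 7 w\right) \left(3 + w\right)$ ($U{\left(w \right)} = \left(\left(- \frac{1}{2} + w\right) 6 + w\right) \left(w + 3\right) = \left(\left(-3 + 6 w\right) + w\right) \left(3 + w\right) = \left(-3 + 7 w\right) \left(3 + w\right)$)
$- 35 \left(\left(K{\left(-7 \right)} + U{\left(0 \right)}\right) + 29\right) + 43 = - 35 \left(\left(\frac{1}{9} \left(-7\right) + \left(-9 + 7 \cdot 0^{2} + 18 \cdot 0\right)\right) + 29\right) + 43 = - 35 \left(\left(- \frac{7}{9} + \left(-9 + 7 \cdot 0 + 0\right)\right) + 29\right) + 43 = - 35 \left(\left(- \frac{7}{9} + \left(-9 + 0 + 0\right)\right) + 29\right) + 43 = - 35 \left(\left(- \frac{7}{9} - 9\right) + 29\right) + 43 = - 35 \left(- \frac{88}{9} + 29\right) + 43 = \left(-35\right) \frac{173}{9} + 43 = - \frac{6055}{9} + 43 = - \frac{5668}{9}$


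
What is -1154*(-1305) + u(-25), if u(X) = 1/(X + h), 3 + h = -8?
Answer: 54214919/36 ≈ 1.5060e+6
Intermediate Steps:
h = -11 (h = -3 - 8 = -11)
u(X) = 1/(-11 + X) (u(X) = 1/(X - 11) = 1/(-11 + X))
-1154*(-1305) + u(-25) = -1154*(-1305) + 1/(-11 - 25) = 1505970 + 1/(-36) = 1505970 - 1/36 = 54214919/36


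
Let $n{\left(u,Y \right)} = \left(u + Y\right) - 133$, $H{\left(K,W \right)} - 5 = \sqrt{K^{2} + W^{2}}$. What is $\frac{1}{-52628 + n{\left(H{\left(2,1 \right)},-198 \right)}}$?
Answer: $- \frac{52954}{2804126111} - \frac{\sqrt{5}}{2804126111} \approx -1.8885 \cdot 10^{-5}$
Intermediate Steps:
$H{\left(K,W \right)} = 5 + \sqrt{K^{2} + W^{2}}$
$n{\left(u,Y \right)} = -133 + Y + u$ ($n{\left(u,Y \right)} = \left(Y + u\right) - 133 = -133 + Y + u$)
$\frac{1}{-52628 + n{\left(H{\left(2,1 \right)},-198 \right)}} = \frac{1}{-52628 - \left(326 - \sqrt{2^{2} + 1^{2}}\right)} = \frac{1}{-52628 - \left(326 - \sqrt{4 + 1}\right)} = \frac{1}{-52628 - \left(326 - \sqrt{5}\right)} = \frac{1}{-52954 + \sqrt{5}}$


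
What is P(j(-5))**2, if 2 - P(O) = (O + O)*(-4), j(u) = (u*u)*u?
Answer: 996004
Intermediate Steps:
j(u) = u**3 (j(u) = u**2*u = u**3)
P(O) = 2 + 8*O (P(O) = 2 - (O + O)*(-4) = 2 - 2*O*(-4) = 2 - (-8)*O = 2 + 8*O)
P(j(-5))**2 = (2 + 8*(-5)**3)**2 = (2 + 8*(-125))**2 = (2 - 1000)**2 = (-998)**2 = 996004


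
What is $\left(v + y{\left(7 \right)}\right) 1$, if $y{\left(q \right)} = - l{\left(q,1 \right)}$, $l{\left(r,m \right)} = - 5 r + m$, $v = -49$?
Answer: $-15$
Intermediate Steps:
$l{\left(r,m \right)} = m - 5 r$
$y{\left(q \right)} = -1 + 5 q$ ($y{\left(q \right)} = - (1 - 5 q) = -1 + 5 q$)
$\left(v + y{\left(7 \right)}\right) 1 = \left(-49 + \left(-1 + 5 \cdot 7\right)\right) 1 = \left(-49 + \left(-1 + 35\right)\right) 1 = \left(-49 + 34\right) 1 = \left(-15\right) 1 = -15$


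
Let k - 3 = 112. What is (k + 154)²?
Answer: 72361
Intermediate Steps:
k = 115 (k = 3 + 112 = 115)
(k + 154)² = (115 + 154)² = 269² = 72361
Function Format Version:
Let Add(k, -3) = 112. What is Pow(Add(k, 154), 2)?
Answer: 72361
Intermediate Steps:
k = 115 (k = Add(3, 112) = 115)
Pow(Add(k, 154), 2) = Pow(Add(115, 154), 2) = Pow(269, 2) = 72361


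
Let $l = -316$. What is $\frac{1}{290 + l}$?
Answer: $- \frac{1}{26} \approx -0.038462$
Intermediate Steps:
$\frac{1}{290 + l} = \frac{1}{290 - 316} = \frac{1}{-26} = - \frac{1}{26}$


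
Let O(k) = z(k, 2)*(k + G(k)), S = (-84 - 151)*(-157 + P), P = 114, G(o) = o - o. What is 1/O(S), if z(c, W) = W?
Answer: 1/20210 ≈ 4.9480e-5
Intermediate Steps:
G(o) = 0
S = 10105 (S = (-84 - 151)*(-157 + 114) = -235*(-43) = 10105)
O(k) = 2*k (O(k) = 2*(k + 0) = 2*k)
1/O(S) = 1/(2*10105) = 1/20210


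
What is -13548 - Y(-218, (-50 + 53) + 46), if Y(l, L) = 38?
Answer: -13586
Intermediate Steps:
-13548 - Y(-218, (-50 + 53) + 46) = -13548 - 1*38 = -13548 - 38 = -13586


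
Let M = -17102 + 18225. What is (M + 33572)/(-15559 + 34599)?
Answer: 6939/3808 ≈ 1.8222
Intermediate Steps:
M = 1123
(M + 33572)/(-15559 + 34599) = (1123 + 33572)/(-15559 + 34599) = 34695/19040 = 34695*(1/19040) = 6939/3808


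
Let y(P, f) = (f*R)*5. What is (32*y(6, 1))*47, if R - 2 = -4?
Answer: -15040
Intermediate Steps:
R = -2 (R = 2 - 4 = -2)
y(P, f) = -10*f (y(P, f) = (f*(-2))*5 = -2*f*5 = -10*f)
(32*y(6, 1))*47 = (32*(-10*1))*47 = (32*(-10))*47 = -320*47 = -15040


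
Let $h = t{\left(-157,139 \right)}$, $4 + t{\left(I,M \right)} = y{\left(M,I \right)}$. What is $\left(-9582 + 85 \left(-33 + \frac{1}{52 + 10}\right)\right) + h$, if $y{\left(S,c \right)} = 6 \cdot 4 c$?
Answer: $- \frac{1001773}{62} \approx -16158.0$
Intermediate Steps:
$y{\left(S,c \right)} = 24 c$
$t{\left(I,M \right)} = -4 + 24 I$
$h = -3772$ ($h = -4 + 24 \left(-157\right) = -4 - 3768 = -3772$)
$\left(-9582 + 85 \left(-33 + \frac{1}{52 + 10}\right)\right) + h = \left(-9582 + 85 \left(-33 + \frac{1}{52 + 10}\right)\right) - 3772 = \left(-9582 + 85 \left(-33 + \frac{1}{62}\right)\right) - 3772 = \left(-9582 + 85 \left(- \frac{2045}{62}\right)\right) - 3772 = \left(-9582 - \frac{173825}{62}\right) - 3772 = - \frac{767909}{62} - 3772 = - \frac{1001773}{62}$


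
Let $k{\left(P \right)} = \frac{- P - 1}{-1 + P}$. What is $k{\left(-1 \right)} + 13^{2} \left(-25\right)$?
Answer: $-4225$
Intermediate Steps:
$k{\left(P \right)} = \frac{-1 - P}{-1 + P}$
$k{\left(-1 \right)} + 13^{2} \left(-25\right) = \frac{-1 - -1}{-1 - 1} + 13^{2} \left(-25\right) = \frac{-1 + 1}{-2} + 169 \left(-25\right) = \left(- \frac{1}{2}\right) 0 - 4225 = 0 - 4225 = -4225$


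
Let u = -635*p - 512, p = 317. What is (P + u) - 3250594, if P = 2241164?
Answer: -1211237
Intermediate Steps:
u = -201807 (u = -635*317 - 512 = -201295 - 512 = -201807)
(P + u) - 3250594 = (2241164 - 201807) - 3250594 = 2039357 - 3250594 = -1211237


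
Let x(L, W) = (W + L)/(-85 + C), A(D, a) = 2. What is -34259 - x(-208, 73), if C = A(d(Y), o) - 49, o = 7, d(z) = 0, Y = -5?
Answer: -1507441/44 ≈ -34260.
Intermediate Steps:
C = -47 (C = 2 - 49 = -47)
x(L, W) = -L/132 - W/132 (x(L, W) = (W + L)/(-85 - 47) = (L + W)/(-132) = (L + W)*(-1/132) = -L/132 - W/132)
-34259 - x(-208, 73) = -34259 - (-1/132*(-208) - 1/132*73) = -34259 - (52/33 - 73/132) = -34259 - 1*45/44 = -34259 - 45/44 = -1507441/44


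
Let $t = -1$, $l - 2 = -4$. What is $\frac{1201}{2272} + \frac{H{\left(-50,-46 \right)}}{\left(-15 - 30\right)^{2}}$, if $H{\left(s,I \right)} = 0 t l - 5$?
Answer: $\frac{484133}{920160} \approx 0.52614$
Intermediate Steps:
$l = -2$ ($l = 2 - 4 = -2$)
$H{\left(s,I \right)} = -5$ ($H{\left(s,I \right)} = 0 \left(-1\right) \left(-2\right) - 5 = 0 \left(-2\right) - 5 = 0 - 5 = -5$)
$\frac{1201}{2272} + \frac{H{\left(-50,-46 \right)}}{\left(-15 - 30\right)^{2}} = \frac{1201}{2272} - \frac{5}{\left(-15 - 30\right)^{2}} = 1201 \cdot \frac{1}{2272} - \frac{5}{\left(-45\right)^{2}} = \frac{1201}{2272} - \frac{5}{2025} = \frac{1201}{2272} - \frac{1}{405} = \frac{484133}{920160}$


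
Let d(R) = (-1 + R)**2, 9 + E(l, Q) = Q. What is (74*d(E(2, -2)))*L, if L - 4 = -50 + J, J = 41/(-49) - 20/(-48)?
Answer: -24237960/49 ≈ -4.9465e+5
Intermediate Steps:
E(l, Q) = -9 + Q
J = -247/588 (J = 41*(-1/49) - 20*(-1/48) = -41/49 + 5/12 = -247/588 ≈ -0.42007)
L = -27295/588 (L = 4 + (-50 - 247/588) = 4 - 29647/588 = -27295/588 ≈ -46.420)
(74*d(E(2, -2)))*L = (74*(-1 + (-9 - 2))**2)*(-27295/588) = (74*(-1 - 11)**2)*(-27295/588) = (74*(-12)**2)*(-27295/588) = (74*144)*(-27295/588) = 10656*(-27295/588) = -24237960/49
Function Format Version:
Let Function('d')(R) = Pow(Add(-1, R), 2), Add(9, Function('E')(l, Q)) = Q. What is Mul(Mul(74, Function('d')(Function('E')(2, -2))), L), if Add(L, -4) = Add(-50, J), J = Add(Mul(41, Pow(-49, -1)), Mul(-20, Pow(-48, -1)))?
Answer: Rational(-24237960, 49) ≈ -4.9465e+5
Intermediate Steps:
Function('E')(l, Q) = Add(-9, Q)
J = Rational(-247, 588) (J = Add(Mul(41, Rational(-1, 49)), Mul(-20, Rational(-1, 48))) = Add(Rational(-41, 49), Rational(5, 12)) = Rational(-247, 588) ≈ -0.42007)
L = Rational(-27295, 588) (L = Add(4, Add(-50, Rational(-247, 588))) = Add(4, Rational(-29647, 588)) = Rational(-27295, 588) ≈ -46.420)
Mul(Mul(74, Function('d')(Function('E')(2, -2))), L) = Mul(Mul(74, Pow(Add(-1, Add(-9, -2)), 2)), Rational(-27295, 588)) = Mul(Mul(74, Pow(Add(-1, -11), 2)), Rational(-27295, 588)) = Mul(Mul(74, Pow(-12, 2)), Rational(-27295, 588)) = Mul(Mul(74, 144), Rational(-27295, 588)) = Mul(10656, Rational(-27295, 588)) = Rational(-24237960, 49)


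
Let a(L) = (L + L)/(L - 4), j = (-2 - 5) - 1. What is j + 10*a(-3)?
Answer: 4/7 ≈ 0.57143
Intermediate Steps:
j = -8 (j = -7 - 1 = -8)
a(L) = 2*L/(-4 + L) (a(L) = (2*L)/(-4 + L) = 2*L/(-4 + L))
j + 10*a(-3) = -8 + 10*(2*(-3)/(-4 - 3)) = -8 + 10*(2*(-3)/(-7)) = -8 + 10*(2*(-3)*(-1/7)) = -8 + 10*(6/7) = -8 + 60/7 = 4/7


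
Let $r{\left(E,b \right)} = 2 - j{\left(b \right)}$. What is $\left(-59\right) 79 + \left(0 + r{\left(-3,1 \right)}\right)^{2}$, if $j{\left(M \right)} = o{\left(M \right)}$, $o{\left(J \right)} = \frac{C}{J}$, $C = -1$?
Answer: $-4652$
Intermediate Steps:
$o{\left(J \right)} = - \frac{1}{J}$
$j{\left(M \right)} = - \frac{1}{M}$
$r{\left(E,b \right)} = 2 + \frac{1}{b}$ ($r{\left(E,b \right)} = 2 - - \frac{1}{b} = 2 + \frac{1}{b}$)
$\left(-59\right) 79 + \left(0 + r{\left(-3,1 \right)}\right)^{2} = \left(-59\right) 79 + \left(0 + \left(2 + 1^{-1}\right)\right)^{2} = -4661 + \left(0 + \left(2 + 1\right)\right)^{2} = -4661 + \left(0 + 3\right)^{2} = -4661 + 3^{2} = -4661 + 9 = -4652$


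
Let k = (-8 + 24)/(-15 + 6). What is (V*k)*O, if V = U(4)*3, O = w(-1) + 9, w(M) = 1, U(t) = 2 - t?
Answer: 320/3 ≈ 106.67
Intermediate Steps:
O = 10 (O = 1 + 9 = 10)
k = -16/9 (k = 16/(-9) = 16*(-1/9) = -16/9 ≈ -1.7778)
V = -6 (V = (2 - 1*4)*3 = (2 - 4)*3 = -2*3 = -6)
(V*k)*O = -6*(-16/9)*10 = (32/3)*10 = 320/3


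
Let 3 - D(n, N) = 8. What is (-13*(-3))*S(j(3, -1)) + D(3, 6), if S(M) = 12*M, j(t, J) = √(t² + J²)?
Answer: -5 + 468*√10 ≈ 1474.9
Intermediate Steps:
D(n, N) = -5 (D(n, N) = 3 - 1*8 = 3 - 8 = -5)
j(t, J) = √(J² + t²)
(-13*(-3))*S(j(3, -1)) + D(3, 6) = (-13*(-3))*(12*√((-1)² + 3²)) - 5 = 39*(12*√(1 + 9)) - 5 = 39*(12*√10) - 5 = 468*√10 - 5 = -5 + 468*√10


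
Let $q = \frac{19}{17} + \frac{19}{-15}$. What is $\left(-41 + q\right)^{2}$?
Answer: $\frac{110103049}{65025} \approx 1693.2$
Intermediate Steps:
$q = - \frac{38}{255}$ ($q = 19 \cdot \frac{1}{17} + 19 \left(- \frac{1}{15}\right) = \frac{19}{17} - \frac{19}{15} = - \frac{38}{255} \approx -0.14902$)
$\left(-41 + q\right)^{2} = \left(-41 - \frac{38}{255}\right)^{2} = \left(- \frac{10493}{255}\right)^{2} = \frac{110103049}{65025}$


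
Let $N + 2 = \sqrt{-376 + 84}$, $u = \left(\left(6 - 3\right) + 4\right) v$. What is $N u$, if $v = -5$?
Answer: $70 - 70 i \sqrt{73} \approx 70.0 - 598.08 i$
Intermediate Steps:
$u = -35$ ($u = \left(\left(6 - 3\right) + 4\right) \left(-5\right) = \left(3 + 4\right) \left(-5\right) = 7 \left(-5\right) = -35$)
$N = -2 + 2 i \sqrt{73}$ ($N = -2 + \sqrt{-376 + 84} = -2 + \sqrt{-292} = -2 + 2 i \sqrt{73} \approx -2.0 + 17.088 i$)
$N u = \left(-2 + 2 i \sqrt{73}\right) \left(-35\right) = 70 - 70 i \sqrt{73}$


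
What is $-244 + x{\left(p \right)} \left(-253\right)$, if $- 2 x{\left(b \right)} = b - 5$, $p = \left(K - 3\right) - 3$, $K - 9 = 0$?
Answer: $-497$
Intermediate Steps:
$K = 9$ ($K = 9 + 0 = 9$)
$p = 3$ ($p = \left(9 - 3\right) - 3 = 6 - 3 = 3$)
$x{\left(b \right)} = \frac{5}{2} - \frac{b}{2}$ ($x{\left(b \right)} = - \frac{b - 5}{2} = - \frac{-5 + b}{2} = \frac{5}{2} - \frac{b}{2}$)
$-244 + x{\left(p \right)} \left(-253\right) = -244 + \left(\frac{5}{2} - \frac{3}{2}\right) \left(-253\right) = -244 + 1 \left(-253\right) = -244 - 253 = -497$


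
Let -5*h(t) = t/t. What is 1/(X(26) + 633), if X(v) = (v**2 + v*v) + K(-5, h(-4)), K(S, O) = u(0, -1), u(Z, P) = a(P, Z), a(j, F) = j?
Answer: 1/1984 ≈ 0.00050403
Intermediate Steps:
h(t) = -1/5 (h(t) = -t/(5*t) = -1/5*1 = -1/5)
u(Z, P) = P
K(S, O) = -1
X(v) = -1 + 2*v**2 (X(v) = (v**2 + v*v) - 1 = (v**2 + v**2) - 1 = 2*v**2 - 1 = -1 + 2*v**2)
1/(X(26) + 633) = 1/((-1 + 2*26**2) + 633) = 1/((-1 + 2*676) + 633) = 1/((-1 + 1352) + 633) = 1/(1351 + 633) = 1/1984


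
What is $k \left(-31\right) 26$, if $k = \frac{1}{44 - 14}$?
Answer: $- \frac{403}{15} \approx -26.867$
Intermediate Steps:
$k = \frac{1}{30} \approx 0.033333$
$k \left(-31\right) 26 = \frac{1}{30} \left(-31\right) 26 = \left(- \frac{31}{30}\right) 26 = - \frac{403}{15}$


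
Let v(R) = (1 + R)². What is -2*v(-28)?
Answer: -1458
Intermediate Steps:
-2*v(-28) = -2*(1 - 28)² = -2*(-27)² = -2*729 = -1458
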